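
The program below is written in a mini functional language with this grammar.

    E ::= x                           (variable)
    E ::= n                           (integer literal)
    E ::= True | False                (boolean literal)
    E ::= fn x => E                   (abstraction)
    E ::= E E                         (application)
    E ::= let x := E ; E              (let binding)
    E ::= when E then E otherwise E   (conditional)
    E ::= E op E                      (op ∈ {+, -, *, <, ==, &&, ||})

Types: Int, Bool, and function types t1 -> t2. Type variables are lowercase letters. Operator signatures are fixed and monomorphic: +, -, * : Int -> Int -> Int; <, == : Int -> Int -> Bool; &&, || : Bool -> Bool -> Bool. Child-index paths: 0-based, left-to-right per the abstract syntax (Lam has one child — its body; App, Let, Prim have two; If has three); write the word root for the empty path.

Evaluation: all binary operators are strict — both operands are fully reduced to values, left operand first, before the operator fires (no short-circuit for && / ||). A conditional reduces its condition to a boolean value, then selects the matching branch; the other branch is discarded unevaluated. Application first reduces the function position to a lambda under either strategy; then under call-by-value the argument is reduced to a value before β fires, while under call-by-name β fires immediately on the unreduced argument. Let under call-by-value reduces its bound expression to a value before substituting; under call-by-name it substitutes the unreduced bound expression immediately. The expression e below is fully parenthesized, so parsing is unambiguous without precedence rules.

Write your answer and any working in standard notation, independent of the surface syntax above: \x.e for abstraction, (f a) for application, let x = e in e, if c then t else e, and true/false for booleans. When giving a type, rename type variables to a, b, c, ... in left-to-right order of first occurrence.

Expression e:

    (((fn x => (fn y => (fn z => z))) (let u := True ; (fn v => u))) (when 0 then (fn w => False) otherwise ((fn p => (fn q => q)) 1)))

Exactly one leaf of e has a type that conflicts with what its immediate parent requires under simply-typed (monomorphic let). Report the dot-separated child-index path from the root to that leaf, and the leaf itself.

Answer: 1.0 : 0

Trace:
z : c
\z._ : c -> c
\y._ : b -> c -> c
\x._ : a -> b -> c -> c
let u : Bool
u : Bool
\v._ : d -> Bool
  unify a -> b -> c -> c ~ (d -> Bool) -> e
  unify a ~ d -> Bool
  unify b -> c -> c ~ e
_ _ : b -> c -> c
  unify Int ~ Bool
  FAIL: mismatch Int ~ Bool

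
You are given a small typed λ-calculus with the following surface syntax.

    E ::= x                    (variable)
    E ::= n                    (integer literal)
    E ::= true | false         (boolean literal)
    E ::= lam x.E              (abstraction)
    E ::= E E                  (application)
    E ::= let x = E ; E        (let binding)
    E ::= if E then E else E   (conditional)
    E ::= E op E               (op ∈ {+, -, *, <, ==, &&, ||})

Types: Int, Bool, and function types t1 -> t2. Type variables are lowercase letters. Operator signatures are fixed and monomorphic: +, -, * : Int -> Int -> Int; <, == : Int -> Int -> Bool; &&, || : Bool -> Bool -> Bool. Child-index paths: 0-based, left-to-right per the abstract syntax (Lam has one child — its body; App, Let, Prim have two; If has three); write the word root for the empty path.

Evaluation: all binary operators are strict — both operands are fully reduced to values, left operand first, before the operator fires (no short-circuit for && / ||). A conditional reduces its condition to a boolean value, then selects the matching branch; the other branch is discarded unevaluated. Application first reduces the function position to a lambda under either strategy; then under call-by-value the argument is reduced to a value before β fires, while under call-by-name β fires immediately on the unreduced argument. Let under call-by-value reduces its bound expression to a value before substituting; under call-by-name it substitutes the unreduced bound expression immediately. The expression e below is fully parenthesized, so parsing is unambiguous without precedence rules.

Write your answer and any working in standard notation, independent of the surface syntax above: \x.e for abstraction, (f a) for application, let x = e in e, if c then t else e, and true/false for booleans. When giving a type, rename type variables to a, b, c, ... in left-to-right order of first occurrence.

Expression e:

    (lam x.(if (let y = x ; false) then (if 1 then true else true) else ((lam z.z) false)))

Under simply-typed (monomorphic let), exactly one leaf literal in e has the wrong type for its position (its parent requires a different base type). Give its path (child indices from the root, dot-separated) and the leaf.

Derivation:
x : a
let y : a
  unify Bool ~ Bool
  unify Int ~ Bool
  FAIL: mismatch Int ~ Bool

Answer: 0.1.0 : 1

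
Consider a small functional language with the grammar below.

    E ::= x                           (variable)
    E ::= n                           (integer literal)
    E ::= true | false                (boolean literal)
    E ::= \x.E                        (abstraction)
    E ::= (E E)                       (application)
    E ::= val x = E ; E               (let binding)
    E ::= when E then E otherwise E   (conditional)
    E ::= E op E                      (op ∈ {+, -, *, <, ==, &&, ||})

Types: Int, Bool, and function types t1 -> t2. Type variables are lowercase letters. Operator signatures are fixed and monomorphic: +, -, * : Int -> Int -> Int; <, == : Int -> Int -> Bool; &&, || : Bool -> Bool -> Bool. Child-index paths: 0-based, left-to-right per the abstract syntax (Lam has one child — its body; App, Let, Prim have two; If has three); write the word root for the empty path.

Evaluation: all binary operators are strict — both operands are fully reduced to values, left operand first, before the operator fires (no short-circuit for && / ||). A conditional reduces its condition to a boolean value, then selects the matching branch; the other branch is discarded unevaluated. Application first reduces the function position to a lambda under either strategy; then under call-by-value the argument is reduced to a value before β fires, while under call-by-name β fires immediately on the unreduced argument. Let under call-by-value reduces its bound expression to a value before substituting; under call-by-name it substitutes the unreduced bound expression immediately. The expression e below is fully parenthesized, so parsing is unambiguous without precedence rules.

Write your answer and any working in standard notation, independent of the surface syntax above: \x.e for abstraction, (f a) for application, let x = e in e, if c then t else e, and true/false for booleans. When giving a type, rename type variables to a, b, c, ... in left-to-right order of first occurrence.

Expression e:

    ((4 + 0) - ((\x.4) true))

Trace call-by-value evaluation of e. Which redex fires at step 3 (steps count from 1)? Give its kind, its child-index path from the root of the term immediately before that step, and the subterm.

Answer: delta at root : (4 - 4)

Working:
step 0: ((4 + 0) - ((\x.4) true))
step 1: [delta@0] (4 - ((\x.4) true))
step 2: [beta@1] (4 - 4)
step 3: [delta@root] 0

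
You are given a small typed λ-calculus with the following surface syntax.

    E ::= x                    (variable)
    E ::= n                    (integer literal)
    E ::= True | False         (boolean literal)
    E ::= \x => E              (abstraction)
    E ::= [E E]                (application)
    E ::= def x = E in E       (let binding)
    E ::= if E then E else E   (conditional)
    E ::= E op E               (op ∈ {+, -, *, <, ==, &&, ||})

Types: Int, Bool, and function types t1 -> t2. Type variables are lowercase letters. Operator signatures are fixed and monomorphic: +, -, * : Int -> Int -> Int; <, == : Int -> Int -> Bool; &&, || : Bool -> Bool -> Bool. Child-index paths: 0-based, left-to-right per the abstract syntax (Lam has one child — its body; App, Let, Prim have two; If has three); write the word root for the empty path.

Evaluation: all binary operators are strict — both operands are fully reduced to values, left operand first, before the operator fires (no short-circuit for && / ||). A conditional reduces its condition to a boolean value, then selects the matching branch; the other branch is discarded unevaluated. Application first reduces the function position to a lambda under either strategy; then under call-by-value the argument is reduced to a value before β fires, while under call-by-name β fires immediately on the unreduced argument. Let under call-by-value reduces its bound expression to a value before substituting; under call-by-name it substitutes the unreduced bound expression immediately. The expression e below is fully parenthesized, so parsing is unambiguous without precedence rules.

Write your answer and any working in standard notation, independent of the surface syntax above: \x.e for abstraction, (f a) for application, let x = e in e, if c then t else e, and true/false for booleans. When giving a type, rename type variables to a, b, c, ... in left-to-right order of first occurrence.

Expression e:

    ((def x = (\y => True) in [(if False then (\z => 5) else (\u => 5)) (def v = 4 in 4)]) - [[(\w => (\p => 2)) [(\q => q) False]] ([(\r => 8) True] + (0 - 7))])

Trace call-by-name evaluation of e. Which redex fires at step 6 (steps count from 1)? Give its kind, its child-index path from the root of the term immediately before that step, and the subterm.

Working:
step 0: ((let x = (\y.true) in ((if false then (\z.5) else (\u.5)) (let v = 4 in 4))) - (((\w.(\p.2)) ((\q.q) false)) (((\r.8) true) + (0 - 7))))
step 1: [let@0] (((if false then (\z.5) else (\u.5)) (let v = 4 in 4)) - (((\w.(\p.2)) ((\q.q) false)) (((\r.8) true) + (0 - 7))))
step 2: [if@0.0] (((\u.5) (let v = 4 in 4)) - (((\w.(\p.2)) ((\q.q) false)) (((\r.8) true) + (0 - 7))))
step 3: [beta@0] (5 - (((\w.(\p.2)) ((\q.q) false)) (((\r.8) true) + (0 - 7))))
step 4: [beta@1.0] (5 - ((\p.2) (((\r.8) true) + (0 - 7))))
step 5: [beta@1] (5 - 2)
step 6: [delta@root] 3

Answer: delta at root : (5 - 2)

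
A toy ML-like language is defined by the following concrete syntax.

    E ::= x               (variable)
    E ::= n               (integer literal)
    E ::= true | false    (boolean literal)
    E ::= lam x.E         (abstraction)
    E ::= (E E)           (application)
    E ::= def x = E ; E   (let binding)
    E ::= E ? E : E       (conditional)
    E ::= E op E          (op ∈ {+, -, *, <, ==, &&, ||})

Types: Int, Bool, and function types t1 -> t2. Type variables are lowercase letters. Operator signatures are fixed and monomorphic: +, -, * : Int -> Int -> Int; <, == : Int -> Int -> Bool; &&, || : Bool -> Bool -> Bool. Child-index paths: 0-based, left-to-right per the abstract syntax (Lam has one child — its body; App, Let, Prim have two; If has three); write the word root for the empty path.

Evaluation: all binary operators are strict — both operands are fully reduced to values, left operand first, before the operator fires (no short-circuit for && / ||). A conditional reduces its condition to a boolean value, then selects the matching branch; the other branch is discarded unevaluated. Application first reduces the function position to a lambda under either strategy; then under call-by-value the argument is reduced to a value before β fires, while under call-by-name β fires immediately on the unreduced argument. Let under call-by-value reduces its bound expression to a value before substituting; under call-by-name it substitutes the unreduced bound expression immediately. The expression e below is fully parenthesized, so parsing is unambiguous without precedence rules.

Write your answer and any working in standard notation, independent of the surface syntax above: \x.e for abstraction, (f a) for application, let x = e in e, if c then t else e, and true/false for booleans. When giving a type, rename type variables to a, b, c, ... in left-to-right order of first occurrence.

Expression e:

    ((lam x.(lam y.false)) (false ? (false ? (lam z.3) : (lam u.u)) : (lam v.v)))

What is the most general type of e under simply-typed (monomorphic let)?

Trace:
\y._ : b -> Bool
\x._ : a -> b -> Bool
  unify Bool ~ Bool
  unify Bool ~ Bool
\z._ : c -> Int
u : d
\u._ : d -> d
  unify c -> Int ~ d -> d
  unify c ~ d
  unify Int ~ d
v : e
\v._ : e -> e
  unify Int -> Int ~ e -> e
  unify Int ~ e
  unify Int ~ Int
  unify a -> b -> Bool ~ (Int -> Int) -> f
  unify a ~ Int -> Int
  unify b -> Bool ~ f
_ _ : b -> Bool

Answer: a -> Bool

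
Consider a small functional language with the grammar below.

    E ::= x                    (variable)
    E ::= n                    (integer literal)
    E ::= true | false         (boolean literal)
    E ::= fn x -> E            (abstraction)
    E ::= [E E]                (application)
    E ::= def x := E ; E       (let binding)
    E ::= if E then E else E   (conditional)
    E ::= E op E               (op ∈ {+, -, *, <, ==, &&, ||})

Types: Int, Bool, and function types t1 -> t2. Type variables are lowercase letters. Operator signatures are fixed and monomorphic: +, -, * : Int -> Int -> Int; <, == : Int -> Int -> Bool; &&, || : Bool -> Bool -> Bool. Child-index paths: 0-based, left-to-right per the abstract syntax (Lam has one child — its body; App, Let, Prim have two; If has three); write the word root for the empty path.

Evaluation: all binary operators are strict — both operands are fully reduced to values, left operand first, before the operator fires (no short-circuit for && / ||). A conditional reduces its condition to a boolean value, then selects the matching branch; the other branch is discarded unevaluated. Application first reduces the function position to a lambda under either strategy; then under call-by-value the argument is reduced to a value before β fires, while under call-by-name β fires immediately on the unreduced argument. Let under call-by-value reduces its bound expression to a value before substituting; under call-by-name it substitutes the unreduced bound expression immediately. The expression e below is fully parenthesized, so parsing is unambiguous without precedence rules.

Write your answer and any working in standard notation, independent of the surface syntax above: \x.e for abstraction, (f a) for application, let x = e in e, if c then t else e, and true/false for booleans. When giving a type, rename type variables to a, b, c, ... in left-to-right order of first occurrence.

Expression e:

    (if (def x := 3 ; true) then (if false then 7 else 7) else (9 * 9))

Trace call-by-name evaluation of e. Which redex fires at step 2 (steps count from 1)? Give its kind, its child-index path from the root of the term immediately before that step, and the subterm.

Working:
step 0: (if (let x = 3 in true) then (if false then 7 else 7) else (9 * 9))
step 1: [let@0] (if true then (if false then 7 else 7) else (9 * 9))
step 2: [if@root] (if false then 7 else 7)

Answer: if at root : (if true then (if false then 7 else 7) else (9 * 9))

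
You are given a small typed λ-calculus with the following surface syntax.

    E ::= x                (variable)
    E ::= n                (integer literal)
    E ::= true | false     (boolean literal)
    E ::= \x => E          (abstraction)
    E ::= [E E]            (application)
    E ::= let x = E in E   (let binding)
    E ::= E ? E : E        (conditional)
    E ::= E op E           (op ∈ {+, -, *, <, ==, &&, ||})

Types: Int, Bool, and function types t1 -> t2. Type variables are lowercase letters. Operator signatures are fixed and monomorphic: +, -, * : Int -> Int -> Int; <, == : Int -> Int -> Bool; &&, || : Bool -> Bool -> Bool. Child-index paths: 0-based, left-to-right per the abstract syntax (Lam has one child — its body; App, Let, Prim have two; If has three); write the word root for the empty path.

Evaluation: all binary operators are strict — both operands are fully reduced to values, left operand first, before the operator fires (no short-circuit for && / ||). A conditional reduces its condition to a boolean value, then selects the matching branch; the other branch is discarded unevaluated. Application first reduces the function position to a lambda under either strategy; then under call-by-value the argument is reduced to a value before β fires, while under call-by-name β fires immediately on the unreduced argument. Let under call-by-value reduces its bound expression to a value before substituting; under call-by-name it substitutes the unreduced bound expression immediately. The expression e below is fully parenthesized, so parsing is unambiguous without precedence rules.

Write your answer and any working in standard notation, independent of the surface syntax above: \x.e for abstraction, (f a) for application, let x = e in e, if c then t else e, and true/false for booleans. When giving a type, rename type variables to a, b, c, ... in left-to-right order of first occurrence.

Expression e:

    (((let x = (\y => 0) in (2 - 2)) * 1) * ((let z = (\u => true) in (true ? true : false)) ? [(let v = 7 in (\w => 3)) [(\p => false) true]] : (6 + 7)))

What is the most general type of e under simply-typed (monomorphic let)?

Trace:
\y._ : a -> Int
let x : a -> Int
  unify Int ~ Int
  unify Int ~ Int
  unify Int ~ Int
  unify Int ~ Int
  unify Int ~ Int
\u._ : b -> Bool
let z : b -> Bool
  unify Bool ~ Bool
  unify Bool ~ Bool
  unify Bool ~ Bool
let v : Int
\w._ : c -> Int
\p._ : d -> Bool
  unify d -> Bool ~ Bool -> e
  unify d ~ Bool
  unify Bool ~ e
_ _ : Bool
  unify c -> Int ~ Bool -> f
  unify c ~ Bool
  unify Int ~ f
_ _ : Int
  unify Int ~ Int
  unify Int ~ Int
  unify Int ~ Int
  unify Int ~ Int

Answer: Int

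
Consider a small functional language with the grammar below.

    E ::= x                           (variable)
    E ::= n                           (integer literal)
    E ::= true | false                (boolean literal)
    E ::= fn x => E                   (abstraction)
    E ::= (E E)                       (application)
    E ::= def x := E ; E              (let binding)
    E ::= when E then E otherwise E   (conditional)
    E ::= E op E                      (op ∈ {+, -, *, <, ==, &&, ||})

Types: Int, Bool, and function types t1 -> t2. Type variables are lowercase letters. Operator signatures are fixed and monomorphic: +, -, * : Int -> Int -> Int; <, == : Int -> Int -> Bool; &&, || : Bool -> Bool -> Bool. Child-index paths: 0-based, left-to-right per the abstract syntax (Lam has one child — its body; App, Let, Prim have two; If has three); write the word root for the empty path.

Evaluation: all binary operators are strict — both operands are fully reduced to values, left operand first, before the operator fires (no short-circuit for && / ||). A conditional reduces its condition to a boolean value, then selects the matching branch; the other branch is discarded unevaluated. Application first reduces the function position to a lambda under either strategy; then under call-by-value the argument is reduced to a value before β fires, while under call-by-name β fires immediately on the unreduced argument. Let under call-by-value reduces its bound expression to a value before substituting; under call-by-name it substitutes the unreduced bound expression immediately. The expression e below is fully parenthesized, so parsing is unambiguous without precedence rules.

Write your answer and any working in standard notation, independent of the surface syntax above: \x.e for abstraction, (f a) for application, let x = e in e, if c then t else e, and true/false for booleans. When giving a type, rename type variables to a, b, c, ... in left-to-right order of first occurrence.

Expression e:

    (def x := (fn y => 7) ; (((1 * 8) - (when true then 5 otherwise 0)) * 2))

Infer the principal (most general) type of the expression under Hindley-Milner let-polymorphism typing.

Working:
\y._ : a -> Int
let x : forall. a -> Int
  unify Int ~ Int
  unify Int ~ Int
  unify Int ~ Int
  unify Bool ~ Bool
  unify Int ~ Int
  unify Int ~ Int
  unify Int ~ Int
  unify Int ~ Int

Answer: Int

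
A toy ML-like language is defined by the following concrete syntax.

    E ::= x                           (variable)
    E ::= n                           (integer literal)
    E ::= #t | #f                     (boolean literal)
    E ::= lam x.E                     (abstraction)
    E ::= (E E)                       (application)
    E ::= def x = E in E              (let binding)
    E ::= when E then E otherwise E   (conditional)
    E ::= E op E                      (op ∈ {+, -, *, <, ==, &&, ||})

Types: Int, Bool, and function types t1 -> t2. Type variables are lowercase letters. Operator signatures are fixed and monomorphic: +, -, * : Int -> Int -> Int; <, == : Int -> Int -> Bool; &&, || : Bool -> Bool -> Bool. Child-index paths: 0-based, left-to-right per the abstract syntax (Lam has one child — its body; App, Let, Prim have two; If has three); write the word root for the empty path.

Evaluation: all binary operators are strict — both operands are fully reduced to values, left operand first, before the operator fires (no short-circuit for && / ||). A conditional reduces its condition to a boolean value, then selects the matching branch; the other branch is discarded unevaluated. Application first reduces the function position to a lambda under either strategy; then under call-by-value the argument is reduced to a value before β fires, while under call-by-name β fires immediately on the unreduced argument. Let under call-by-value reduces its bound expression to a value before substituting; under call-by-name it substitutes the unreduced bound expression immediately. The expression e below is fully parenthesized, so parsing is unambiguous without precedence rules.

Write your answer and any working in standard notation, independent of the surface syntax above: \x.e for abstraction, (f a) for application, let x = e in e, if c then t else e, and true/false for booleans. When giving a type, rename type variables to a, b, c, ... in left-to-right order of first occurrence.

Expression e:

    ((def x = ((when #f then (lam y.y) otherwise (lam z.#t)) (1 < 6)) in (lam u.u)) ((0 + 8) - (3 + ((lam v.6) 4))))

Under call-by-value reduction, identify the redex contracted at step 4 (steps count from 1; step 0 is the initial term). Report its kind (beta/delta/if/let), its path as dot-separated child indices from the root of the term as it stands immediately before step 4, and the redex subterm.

Trace:
step 0: ((let x = ((if false then (\y.y) else (\z.true)) (1 < 6)) in (\u.u)) ((0 + 8) - (3 + ((\v.6) 4))))
step 1: [if@0.0.0] ((let x = ((\z.true) (1 < 6)) in (\u.u)) ((0 + 8) - (3 + ((\v.6) 4))))
step 2: [delta@0.0.1] ((let x = ((\z.true) true) in (\u.u)) ((0 + 8) - (3 + ((\v.6) 4))))
step 3: [beta@0.0] ((let x = true in (\u.u)) ((0 + 8) - (3 + ((\v.6) 4))))
step 4: [let@0] ((\u.u) ((0 + 8) - (3 + ((\v.6) 4))))

Answer: let at 0 : (let x = true in (\u.u))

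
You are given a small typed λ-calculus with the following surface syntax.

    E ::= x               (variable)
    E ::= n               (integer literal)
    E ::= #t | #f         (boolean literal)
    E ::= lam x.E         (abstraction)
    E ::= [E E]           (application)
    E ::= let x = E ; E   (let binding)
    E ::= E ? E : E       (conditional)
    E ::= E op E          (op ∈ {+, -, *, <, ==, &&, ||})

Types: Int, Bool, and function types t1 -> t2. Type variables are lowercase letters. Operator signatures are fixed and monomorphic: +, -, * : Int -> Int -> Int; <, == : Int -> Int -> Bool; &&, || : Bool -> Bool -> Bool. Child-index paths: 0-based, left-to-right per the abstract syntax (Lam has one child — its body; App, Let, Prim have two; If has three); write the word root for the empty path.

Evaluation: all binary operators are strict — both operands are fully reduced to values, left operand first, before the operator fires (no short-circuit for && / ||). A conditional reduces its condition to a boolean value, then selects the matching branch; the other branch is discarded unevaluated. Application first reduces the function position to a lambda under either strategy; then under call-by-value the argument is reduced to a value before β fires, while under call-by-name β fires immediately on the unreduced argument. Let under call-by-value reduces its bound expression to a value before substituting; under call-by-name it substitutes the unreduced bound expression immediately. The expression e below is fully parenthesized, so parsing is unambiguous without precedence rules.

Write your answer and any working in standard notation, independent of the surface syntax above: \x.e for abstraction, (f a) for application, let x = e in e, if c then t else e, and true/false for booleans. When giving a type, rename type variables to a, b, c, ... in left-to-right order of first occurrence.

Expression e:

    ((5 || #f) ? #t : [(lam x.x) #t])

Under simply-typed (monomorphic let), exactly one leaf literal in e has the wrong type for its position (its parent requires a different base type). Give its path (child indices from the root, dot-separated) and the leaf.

Working:
  unify Int ~ Bool
  FAIL: mismatch Int ~ Bool

Answer: 0.0 : 5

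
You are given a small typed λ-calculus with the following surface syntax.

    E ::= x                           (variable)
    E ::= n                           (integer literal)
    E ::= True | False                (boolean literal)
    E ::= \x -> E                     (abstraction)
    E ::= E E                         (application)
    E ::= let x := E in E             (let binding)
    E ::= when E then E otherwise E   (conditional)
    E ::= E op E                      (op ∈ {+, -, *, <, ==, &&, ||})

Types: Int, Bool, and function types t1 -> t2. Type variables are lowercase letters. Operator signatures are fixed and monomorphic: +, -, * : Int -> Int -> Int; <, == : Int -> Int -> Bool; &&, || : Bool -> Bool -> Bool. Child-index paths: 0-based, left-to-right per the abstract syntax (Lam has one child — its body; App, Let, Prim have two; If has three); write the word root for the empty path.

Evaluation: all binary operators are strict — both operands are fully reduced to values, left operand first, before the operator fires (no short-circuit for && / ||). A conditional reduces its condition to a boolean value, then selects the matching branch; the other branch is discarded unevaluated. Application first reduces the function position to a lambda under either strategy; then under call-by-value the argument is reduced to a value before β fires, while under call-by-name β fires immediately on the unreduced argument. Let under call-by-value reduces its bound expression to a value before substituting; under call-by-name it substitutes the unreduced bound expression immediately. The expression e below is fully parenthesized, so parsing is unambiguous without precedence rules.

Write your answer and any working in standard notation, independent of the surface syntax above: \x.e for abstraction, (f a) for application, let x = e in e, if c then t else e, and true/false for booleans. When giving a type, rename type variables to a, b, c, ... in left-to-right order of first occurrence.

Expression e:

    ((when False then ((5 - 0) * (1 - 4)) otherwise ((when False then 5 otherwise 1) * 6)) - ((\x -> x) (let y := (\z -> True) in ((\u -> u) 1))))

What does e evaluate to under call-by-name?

Trace:
step 0: ((if false then ((5 - 0) * (1 - 4)) else ((if false then 5 else 1) * 6)) - ((\x.x) (let y = (\z.true) in ((\u.u) 1))))
step 1: [if@0] (((if false then 5 else 1) * 6) - ((\x.x) (let y = (\z.true) in ((\u.u) 1))))
step 2: [if@0.0] ((1 * 6) - ((\x.x) (let y = (\z.true) in ((\u.u) 1))))
step 3: [delta@0] (6 - ((\x.x) (let y = (\z.true) in ((\u.u) 1))))
step 4: [beta@1] (6 - (let y = (\z.true) in ((\u.u) 1)))
step 5: [let@1] (6 - ((\u.u) 1))
step 6: [beta@1] (6 - 1)
step 7: [delta@root] 5

Answer: 5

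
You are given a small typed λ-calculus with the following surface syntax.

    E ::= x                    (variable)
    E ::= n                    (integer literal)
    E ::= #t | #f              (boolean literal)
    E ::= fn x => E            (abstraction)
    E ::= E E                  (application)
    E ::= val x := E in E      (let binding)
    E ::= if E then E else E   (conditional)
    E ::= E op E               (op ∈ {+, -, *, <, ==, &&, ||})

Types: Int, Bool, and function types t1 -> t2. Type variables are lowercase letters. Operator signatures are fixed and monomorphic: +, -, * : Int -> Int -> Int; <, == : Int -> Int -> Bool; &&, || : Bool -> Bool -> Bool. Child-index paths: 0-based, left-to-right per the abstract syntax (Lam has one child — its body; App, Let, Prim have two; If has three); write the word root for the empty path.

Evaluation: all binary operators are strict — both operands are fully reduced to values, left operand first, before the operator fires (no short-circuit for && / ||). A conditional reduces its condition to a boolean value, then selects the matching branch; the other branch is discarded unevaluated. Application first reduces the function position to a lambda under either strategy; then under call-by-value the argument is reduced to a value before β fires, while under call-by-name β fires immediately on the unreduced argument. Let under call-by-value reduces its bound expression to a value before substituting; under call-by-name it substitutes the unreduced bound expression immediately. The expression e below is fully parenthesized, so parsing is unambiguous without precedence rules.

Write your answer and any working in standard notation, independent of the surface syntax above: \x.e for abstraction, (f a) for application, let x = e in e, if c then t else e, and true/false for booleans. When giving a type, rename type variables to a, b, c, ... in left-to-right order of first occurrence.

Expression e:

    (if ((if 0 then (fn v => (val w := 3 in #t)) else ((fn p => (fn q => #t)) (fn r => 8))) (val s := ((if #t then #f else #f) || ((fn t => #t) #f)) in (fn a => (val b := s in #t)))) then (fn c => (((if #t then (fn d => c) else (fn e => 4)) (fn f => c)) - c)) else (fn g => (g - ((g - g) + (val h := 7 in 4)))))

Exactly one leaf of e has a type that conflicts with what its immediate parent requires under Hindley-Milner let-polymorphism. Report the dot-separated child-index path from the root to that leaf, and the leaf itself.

Answer: 0.0.0 : 0

Derivation:
  unify Int ~ Bool
  FAIL: mismatch Int ~ Bool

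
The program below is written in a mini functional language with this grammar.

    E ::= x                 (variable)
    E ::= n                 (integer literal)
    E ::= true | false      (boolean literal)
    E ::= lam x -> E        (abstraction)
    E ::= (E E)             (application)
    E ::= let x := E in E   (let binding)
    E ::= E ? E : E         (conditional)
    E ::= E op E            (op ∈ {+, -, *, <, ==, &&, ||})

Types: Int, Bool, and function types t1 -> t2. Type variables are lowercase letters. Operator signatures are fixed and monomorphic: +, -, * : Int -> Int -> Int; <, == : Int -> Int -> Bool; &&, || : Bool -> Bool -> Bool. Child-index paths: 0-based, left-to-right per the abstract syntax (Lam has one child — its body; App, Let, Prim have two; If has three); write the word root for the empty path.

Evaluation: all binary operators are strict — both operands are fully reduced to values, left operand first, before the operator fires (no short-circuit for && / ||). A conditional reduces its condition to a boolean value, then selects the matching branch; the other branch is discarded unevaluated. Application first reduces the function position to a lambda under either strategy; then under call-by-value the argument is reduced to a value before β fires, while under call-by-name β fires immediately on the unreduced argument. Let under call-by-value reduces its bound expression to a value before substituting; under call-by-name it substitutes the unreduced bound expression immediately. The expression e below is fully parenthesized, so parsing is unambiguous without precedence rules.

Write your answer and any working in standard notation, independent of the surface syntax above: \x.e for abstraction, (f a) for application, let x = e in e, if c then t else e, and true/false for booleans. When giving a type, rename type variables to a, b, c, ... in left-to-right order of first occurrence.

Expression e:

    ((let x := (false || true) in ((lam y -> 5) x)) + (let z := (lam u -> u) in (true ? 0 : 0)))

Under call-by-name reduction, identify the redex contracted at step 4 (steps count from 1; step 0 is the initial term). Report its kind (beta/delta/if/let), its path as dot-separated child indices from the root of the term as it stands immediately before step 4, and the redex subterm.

Answer: if at 1 : (if true then 0 else 0)

Derivation:
step 0: ((let x = (false || true) in ((\y.5) x)) + (let z = (\u.u) in (if true then 0 else 0)))
step 1: [let@0] (((\y.5) (false || true)) + (let z = (\u.u) in (if true then 0 else 0)))
step 2: [beta@0] (5 + (let z = (\u.u) in (if true then 0 else 0)))
step 3: [let@1] (5 + (if true then 0 else 0))
step 4: [if@1] (5 + 0)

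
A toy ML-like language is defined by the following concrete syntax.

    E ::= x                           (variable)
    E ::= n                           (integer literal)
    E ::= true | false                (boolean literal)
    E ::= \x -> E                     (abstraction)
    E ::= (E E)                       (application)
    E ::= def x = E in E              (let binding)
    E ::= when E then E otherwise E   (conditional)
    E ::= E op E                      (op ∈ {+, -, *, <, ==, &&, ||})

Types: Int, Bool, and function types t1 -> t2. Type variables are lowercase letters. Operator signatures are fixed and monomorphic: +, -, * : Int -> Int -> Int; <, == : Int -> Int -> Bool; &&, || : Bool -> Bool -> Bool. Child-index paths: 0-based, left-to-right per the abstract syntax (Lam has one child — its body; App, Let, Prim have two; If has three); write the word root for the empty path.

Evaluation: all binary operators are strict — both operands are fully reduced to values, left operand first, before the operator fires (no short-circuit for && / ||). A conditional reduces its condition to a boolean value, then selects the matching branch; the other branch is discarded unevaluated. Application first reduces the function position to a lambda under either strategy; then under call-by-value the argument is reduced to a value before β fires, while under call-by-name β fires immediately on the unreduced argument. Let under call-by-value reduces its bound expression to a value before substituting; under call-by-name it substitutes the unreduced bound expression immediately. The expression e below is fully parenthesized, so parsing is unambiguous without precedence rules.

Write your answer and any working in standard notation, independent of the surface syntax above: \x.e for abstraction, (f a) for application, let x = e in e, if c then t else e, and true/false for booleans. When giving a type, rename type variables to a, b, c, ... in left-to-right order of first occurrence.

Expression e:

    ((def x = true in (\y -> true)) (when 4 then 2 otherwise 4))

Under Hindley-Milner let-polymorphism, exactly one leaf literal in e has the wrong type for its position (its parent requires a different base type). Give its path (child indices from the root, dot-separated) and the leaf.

Working:
let x : Bool
\y._ : a -> Bool
  unify Int ~ Bool
  FAIL: mismatch Int ~ Bool

Answer: 1.0 : 4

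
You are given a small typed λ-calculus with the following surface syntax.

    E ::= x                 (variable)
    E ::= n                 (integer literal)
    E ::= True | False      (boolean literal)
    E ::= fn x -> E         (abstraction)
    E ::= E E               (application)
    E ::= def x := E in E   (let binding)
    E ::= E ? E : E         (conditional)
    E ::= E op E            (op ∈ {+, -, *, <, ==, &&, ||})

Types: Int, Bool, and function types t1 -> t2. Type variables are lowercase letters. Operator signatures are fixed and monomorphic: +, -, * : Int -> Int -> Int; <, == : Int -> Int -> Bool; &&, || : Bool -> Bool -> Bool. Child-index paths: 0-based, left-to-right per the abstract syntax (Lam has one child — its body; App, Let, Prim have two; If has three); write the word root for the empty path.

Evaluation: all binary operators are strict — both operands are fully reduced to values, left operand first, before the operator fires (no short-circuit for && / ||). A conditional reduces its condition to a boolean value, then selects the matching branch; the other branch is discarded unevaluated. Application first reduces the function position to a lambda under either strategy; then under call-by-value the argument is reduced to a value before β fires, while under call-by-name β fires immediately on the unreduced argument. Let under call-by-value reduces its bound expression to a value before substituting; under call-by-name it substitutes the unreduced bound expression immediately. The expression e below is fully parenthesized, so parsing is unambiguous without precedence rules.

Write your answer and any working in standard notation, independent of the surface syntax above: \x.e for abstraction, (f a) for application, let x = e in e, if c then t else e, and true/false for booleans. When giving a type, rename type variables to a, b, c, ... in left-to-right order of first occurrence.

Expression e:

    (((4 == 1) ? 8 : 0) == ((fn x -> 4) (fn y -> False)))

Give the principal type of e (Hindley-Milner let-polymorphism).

Derivation:
  unify Int ~ Int
  unify Int ~ Int
  unify Bool ~ Bool
  unify Int ~ Int
  unify Int ~ Int
\x._ : a -> Int
\y._ : b -> Bool
  unify a -> Int ~ (b -> Bool) -> c
  unify a ~ b -> Bool
  unify Int ~ c
_ _ : Int
  unify Int ~ Int

Answer: Bool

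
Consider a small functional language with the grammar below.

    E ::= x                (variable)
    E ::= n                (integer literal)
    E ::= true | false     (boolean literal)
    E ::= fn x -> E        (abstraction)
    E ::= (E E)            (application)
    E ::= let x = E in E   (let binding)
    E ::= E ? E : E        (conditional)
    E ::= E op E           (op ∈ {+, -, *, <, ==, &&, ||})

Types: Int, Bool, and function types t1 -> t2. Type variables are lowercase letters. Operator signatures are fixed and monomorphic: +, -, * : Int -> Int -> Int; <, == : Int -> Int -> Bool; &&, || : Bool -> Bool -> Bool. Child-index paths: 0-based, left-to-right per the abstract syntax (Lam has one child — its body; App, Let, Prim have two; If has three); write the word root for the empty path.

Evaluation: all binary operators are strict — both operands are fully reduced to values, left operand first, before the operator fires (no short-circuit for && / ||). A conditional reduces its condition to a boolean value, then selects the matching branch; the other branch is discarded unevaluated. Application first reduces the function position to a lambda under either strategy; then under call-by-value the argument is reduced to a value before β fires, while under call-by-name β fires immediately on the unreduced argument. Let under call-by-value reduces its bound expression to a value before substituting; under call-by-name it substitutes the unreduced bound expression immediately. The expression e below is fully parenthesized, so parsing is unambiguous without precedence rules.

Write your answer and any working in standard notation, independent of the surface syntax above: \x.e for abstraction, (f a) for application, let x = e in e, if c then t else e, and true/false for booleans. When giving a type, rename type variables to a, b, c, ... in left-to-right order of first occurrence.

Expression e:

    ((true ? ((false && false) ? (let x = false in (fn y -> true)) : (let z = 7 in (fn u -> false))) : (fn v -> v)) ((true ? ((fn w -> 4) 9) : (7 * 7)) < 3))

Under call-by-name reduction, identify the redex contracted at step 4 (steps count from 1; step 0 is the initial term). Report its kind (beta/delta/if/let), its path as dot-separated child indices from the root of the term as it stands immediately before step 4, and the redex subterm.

Answer: let at 0 : (let z = 7 in (\u.false))

Working:
step 0: ((if true then (if (false && false) then (let x = false in (\y.true)) else (let z = 7 in (\u.false))) else (\v.v)) ((if true then ((\w.4) 9) else (7 * 7)) < 3))
step 1: [if@0] ((if (false && false) then (let x = false in (\y.true)) else (let z = 7 in (\u.false))) ((if true then ((\w.4) 9) else (7 * 7)) < 3))
step 2: [delta@0.0] ((if false then (let x = false in (\y.true)) else (let z = 7 in (\u.false))) ((if true then ((\w.4) 9) else (7 * 7)) < 3))
step 3: [if@0] ((let z = 7 in (\u.false)) ((if true then ((\w.4) 9) else (7 * 7)) < 3))
step 4: [let@0] ((\u.false) ((if true then ((\w.4) 9) else (7 * 7)) < 3))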